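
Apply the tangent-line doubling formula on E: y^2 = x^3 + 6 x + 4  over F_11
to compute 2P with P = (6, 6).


Doubling: s = (3 x1^2 + a) / (2 y1)
s = (3*6^2 + 6) / (2*6) mod 11 = 4
x3 = s^2 - 2 x1 mod 11 = 4^2 - 2*6 = 4
y3 = s (x1 - x3) - y1 mod 11 = 4 * (6 - 4) - 6 = 2

2P = (4, 2)


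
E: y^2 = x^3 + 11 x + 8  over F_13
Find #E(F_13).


For each x in F_13, count y with y^2 = x^3 + 11 x + 8 mod 13:
  x = 2: RHS = 12, y in [5, 8]  -> 2 point(s)
  x = 3: RHS = 3, y in [4, 9]  -> 2 point(s)
  x = 4: RHS = 12, y in [5, 8]  -> 2 point(s)
  x = 6: RHS = 4, y in [2, 11]  -> 2 point(s)
  x = 7: RHS = 12, y in [5, 8]  -> 2 point(s)
  x = 8: RHS = 10, y in [6, 7]  -> 2 point(s)
  x = 9: RHS = 4, y in [2, 11]  -> 2 point(s)
  x = 10: RHS = 0, y in [0]  -> 1 point(s)
  x = 11: RHS = 4, y in [2, 11]  -> 2 point(s)
  x = 12: RHS = 9, y in [3, 10]  -> 2 point(s)
Affine points: 19. Add the point at infinity: total = 20.

#E(F_13) = 20


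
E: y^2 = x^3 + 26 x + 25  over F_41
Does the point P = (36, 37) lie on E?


Check whether y^2 = x^3 + 26 x + 25 (mod 41) for (x, y) = (36, 37).
LHS: y^2 = 37^2 mod 41 = 16
RHS: x^3 + 26 x + 25 = 36^3 + 26*36 + 25 mod 41 = 16
LHS = RHS

Yes, on the curve


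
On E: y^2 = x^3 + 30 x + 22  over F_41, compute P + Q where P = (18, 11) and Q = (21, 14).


P != Q, so use the chord formula.
s = (y2 - y1) / (x2 - x1) = (3) / (3) mod 41 = 1
x3 = s^2 - x1 - x2 mod 41 = 1^2 - 18 - 21 = 3
y3 = s (x1 - x3) - y1 mod 41 = 1 * (18 - 3) - 11 = 4

P + Q = (3, 4)


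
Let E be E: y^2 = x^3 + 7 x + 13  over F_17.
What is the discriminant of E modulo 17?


4 a^3 + 27 b^2 = 4*7^3 + 27*13^2 = 1372 + 4563 = 5935
Delta = -16 * (5935) = -94960
Delta mod 17 = 2

Delta = 2 (mod 17)


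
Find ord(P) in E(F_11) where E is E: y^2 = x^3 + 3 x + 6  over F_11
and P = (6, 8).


Compute successive multiples of P until we hit O:
  1P = (6, 8)
  2P = (3, 8)
  3P = (2, 3)
  4P = (8, 6)
  5P = (9, 6)
  6P = (5, 6)
  7P = (4, 7)
  8P = (4, 4)
  ... (continuing to 15P)
  15P = O

ord(P) = 15


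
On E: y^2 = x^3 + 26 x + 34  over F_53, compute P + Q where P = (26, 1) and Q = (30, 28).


P != Q, so use the chord formula.
s = (y2 - y1) / (x2 - x1) = (27) / (4) mod 53 = 20
x3 = s^2 - x1 - x2 mod 53 = 20^2 - 26 - 30 = 26
y3 = s (x1 - x3) - y1 mod 53 = 20 * (26 - 26) - 1 = 52

P + Q = (26, 52)


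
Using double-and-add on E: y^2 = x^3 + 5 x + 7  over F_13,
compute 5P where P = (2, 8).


k = 5 = 101_2 (binary, LSB first: 101)
Double-and-add from P = (2, 8):
  bit 0 = 1: acc = O + (2, 8) = (2, 8)
  bit 1 = 0: acc unchanged = (2, 8)
  bit 2 = 1: acc = (2, 8) + (4, 0) = (10, 11)

5P = (10, 11)


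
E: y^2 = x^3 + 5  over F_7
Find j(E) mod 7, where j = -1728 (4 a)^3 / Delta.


Delta = -16(4 a^3 + 27 b^2) mod 7 = 1
-1728 * (4 a)^3 = -1728 * (4*0)^3 mod 7 = 0
j = 0 * 1^(-1) mod 7 = 0

j = 0 (mod 7)


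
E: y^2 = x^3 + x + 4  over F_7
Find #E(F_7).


For each x in F_7, count y with y^2 = x^3 + 1 x + 4 mod 7:
  x = 0: RHS = 4, y in [2, 5]  -> 2 point(s)
  x = 2: RHS = 0, y in [0]  -> 1 point(s)
  x = 4: RHS = 2, y in [3, 4]  -> 2 point(s)
  x = 5: RHS = 1, y in [1, 6]  -> 2 point(s)
  x = 6: RHS = 2, y in [3, 4]  -> 2 point(s)
Affine points: 9. Add the point at infinity: total = 10.

#E(F_7) = 10


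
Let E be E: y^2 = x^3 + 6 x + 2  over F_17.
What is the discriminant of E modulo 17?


4 a^3 + 27 b^2 = 4*6^3 + 27*2^2 = 864 + 108 = 972
Delta = -16 * (972) = -15552
Delta mod 17 = 3

Delta = 3 (mod 17)


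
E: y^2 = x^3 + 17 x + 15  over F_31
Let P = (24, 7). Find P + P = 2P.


Doubling: s = (3 x1^2 + a) / (2 y1)
s = (3*24^2 + 17) / (2*7) mod 31 = 25
x3 = s^2 - 2 x1 mod 31 = 25^2 - 2*24 = 19
y3 = s (x1 - x3) - y1 mod 31 = 25 * (24 - 19) - 7 = 25

2P = (19, 25)


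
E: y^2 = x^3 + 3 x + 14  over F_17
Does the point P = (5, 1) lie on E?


Check whether y^2 = x^3 + 3 x + 14 (mod 17) for (x, y) = (5, 1).
LHS: y^2 = 1^2 mod 17 = 1
RHS: x^3 + 3 x + 14 = 5^3 + 3*5 + 14 mod 17 = 1
LHS = RHS

Yes, on the curve


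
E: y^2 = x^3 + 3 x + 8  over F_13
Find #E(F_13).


For each x in F_13, count y with y^2 = x^3 + 3 x + 8 mod 13:
  x = 1: RHS = 12, y in [5, 8]  -> 2 point(s)
  x = 2: RHS = 9, y in [3, 10]  -> 2 point(s)
  x = 9: RHS = 10, y in [6, 7]  -> 2 point(s)
  x = 12: RHS = 4, y in [2, 11]  -> 2 point(s)
Affine points: 8. Add the point at infinity: total = 9.

#E(F_13) = 9


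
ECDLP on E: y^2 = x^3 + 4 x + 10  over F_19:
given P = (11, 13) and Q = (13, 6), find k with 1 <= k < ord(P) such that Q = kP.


Enumerate multiples of P until we hit Q = (13, 6):
  1P = (11, 13)
  2P = (2, 11)
  3P = (3, 12)
  4P = (16, 3)
  5P = (15, 14)
  6P = (18, 9)
  7P = (7, 1)
  8P = (10, 9)
  9P = (14, 13)
  10P = (13, 6)
Match found at i = 10.

k = 10


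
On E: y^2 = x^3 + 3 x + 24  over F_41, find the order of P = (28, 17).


Compute successive multiples of P until we hit O:
  1P = (28, 17)
  2P = (5, 0)
  3P = (28, 24)
  4P = O

ord(P) = 4


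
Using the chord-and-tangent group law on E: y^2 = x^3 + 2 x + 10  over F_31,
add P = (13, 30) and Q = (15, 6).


P != Q, so use the chord formula.
s = (y2 - y1) / (x2 - x1) = (7) / (2) mod 31 = 19
x3 = s^2 - x1 - x2 mod 31 = 19^2 - 13 - 15 = 23
y3 = s (x1 - x3) - y1 mod 31 = 19 * (13 - 23) - 30 = 28

P + Q = (23, 28)


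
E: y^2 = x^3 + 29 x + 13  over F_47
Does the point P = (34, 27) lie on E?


Check whether y^2 = x^3 + 29 x + 13 (mod 47) for (x, y) = (34, 27).
LHS: y^2 = 27^2 mod 47 = 24
RHS: x^3 + 29 x + 13 = 34^3 + 29*34 + 13 mod 47 = 24
LHS = RHS

Yes, on the curve


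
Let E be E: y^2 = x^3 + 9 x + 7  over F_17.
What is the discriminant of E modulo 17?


4 a^3 + 27 b^2 = 4*9^3 + 27*7^2 = 2916 + 1323 = 4239
Delta = -16 * (4239) = -67824
Delta mod 17 = 6

Delta = 6 (mod 17)


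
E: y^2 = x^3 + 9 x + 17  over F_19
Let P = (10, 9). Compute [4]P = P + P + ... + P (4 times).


k = 4 = 100_2 (binary, LSB first: 001)
Double-and-add from P = (10, 9):
  bit 0 = 0: acc unchanged = O
  bit 1 = 0: acc unchanged = O
  bit 2 = 1: acc = O + (10, 10) = (10, 10)

4P = (10, 10)


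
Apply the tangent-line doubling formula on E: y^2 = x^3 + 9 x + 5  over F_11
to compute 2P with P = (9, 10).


Doubling: s = (3 x1^2 + a) / (2 y1)
s = (3*9^2 + 9) / (2*10) mod 11 = 6
x3 = s^2 - 2 x1 mod 11 = 6^2 - 2*9 = 7
y3 = s (x1 - x3) - y1 mod 11 = 6 * (9 - 7) - 10 = 2

2P = (7, 2)


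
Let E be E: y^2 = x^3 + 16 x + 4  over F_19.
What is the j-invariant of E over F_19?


Delta = -16(4 a^3 + 27 b^2) mod 19 = 3
-1728 * (4 a)^3 = -1728 * (4*16)^3 mod 19 = 1
j = 1 * 3^(-1) mod 19 = 13

j = 13 (mod 19)


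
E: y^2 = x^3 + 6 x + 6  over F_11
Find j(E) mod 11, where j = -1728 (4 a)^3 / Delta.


Delta = -16(4 a^3 + 27 b^2) mod 11 = 5
-1728 * (4 a)^3 = -1728 * (4*6)^3 mod 11 = 3
j = 3 * 5^(-1) mod 11 = 5

j = 5 (mod 11)


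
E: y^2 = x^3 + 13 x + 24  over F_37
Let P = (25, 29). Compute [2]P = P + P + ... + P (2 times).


k = 2 = 10_2 (binary, LSB first: 01)
Double-and-add from P = (25, 29):
  bit 0 = 0: acc unchanged = O
  bit 1 = 1: acc = O + (36, 11) = (36, 11)

2P = (36, 11)


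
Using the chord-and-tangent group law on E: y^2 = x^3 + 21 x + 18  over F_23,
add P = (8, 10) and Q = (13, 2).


P != Q, so use the chord formula.
s = (y2 - y1) / (x2 - x1) = (15) / (5) mod 23 = 3
x3 = s^2 - x1 - x2 mod 23 = 3^2 - 8 - 13 = 11
y3 = s (x1 - x3) - y1 mod 23 = 3 * (8 - 11) - 10 = 4

P + Q = (11, 4)


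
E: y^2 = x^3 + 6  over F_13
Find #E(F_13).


For each x in F_13, count y with y^2 = x^3 + 0 x + 6 mod 13:
  x = 2: RHS = 1, y in [1, 12]  -> 2 point(s)
  x = 5: RHS = 1, y in [1, 12]  -> 2 point(s)
  x = 6: RHS = 1, y in [1, 12]  -> 2 point(s)
Affine points: 6. Add the point at infinity: total = 7.

#E(F_13) = 7


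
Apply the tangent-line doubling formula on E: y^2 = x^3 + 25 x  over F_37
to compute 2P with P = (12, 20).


Doubling: s = (3 x1^2 + a) / (2 y1)
s = (3*12^2 + 25) / (2*20) mod 37 = 29
x3 = s^2 - 2 x1 mod 37 = 29^2 - 2*12 = 3
y3 = s (x1 - x3) - y1 mod 37 = 29 * (12 - 3) - 20 = 19

2P = (3, 19)


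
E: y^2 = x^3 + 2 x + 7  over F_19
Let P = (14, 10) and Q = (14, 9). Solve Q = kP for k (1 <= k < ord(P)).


Enumerate multiples of P until we hit Q = (14, 9):
  1P = (14, 10)
  2P = (11, 12)
  3P = (5, 3)
  4P = (6, 11)
  5P = (10, 18)
  6P = (18, 17)
  7P = (15, 12)
  8P = (13, 11)
  9P = (12, 7)
  10P = (0, 11)
  11P = (2, 0)
  12P = (0, 8)
  13P = (12, 12)
  14P = (13, 8)
  15P = (15, 7)
  16P = (18, 2)
  17P = (10, 1)
  18P = (6, 8)
  19P = (5, 16)
  20P = (11, 7)
  21P = (14, 9)
Match found at i = 21.

k = 21


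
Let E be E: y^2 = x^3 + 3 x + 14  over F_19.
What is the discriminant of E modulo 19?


4 a^3 + 27 b^2 = 4*3^3 + 27*14^2 = 108 + 5292 = 5400
Delta = -16 * (5400) = -86400
Delta mod 19 = 12

Delta = 12 (mod 19)


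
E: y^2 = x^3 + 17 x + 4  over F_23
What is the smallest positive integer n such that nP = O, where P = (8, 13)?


Compute successive multiples of P until we hit O:
  1P = (8, 13)
  2P = (10, 1)
  3P = (18, 1)
  4P = (15, 0)
  5P = (18, 22)
  6P = (10, 22)
  7P = (8, 10)
  8P = O

ord(P) = 8


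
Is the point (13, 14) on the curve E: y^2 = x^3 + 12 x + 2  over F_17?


Check whether y^2 = x^3 + 12 x + 2 (mod 17) for (x, y) = (13, 14).
LHS: y^2 = 14^2 mod 17 = 9
RHS: x^3 + 12 x + 2 = 13^3 + 12*13 + 2 mod 17 = 9
LHS = RHS

Yes, on the curve


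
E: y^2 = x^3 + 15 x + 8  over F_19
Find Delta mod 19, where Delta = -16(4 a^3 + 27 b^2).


4 a^3 + 27 b^2 = 4*15^3 + 27*8^2 = 13500 + 1728 = 15228
Delta = -16 * (15228) = -243648
Delta mod 19 = 8

Delta = 8 (mod 19)


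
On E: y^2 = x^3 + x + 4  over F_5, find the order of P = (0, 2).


Compute successive multiples of P until we hit O:
  1P = (0, 2)
  2P = (1, 4)
  3P = (3, 2)
  4P = (2, 3)
  5P = (2, 2)
  6P = (3, 3)
  7P = (1, 1)
  8P = (0, 3)
  ... (continuing to 9P)
  9P = O

ord(P) = 9


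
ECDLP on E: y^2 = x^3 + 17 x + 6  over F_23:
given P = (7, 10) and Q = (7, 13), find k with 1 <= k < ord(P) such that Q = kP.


Enumerate multiples of P until we hit Q = (7, 13):
  1P = (7, 10)
  2P = (10, 16)
  3P = (10, 7)
  4P = (7, 13)
Match found at i = 4.

k = 4


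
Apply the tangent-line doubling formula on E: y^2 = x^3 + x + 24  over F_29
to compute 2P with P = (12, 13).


Doubling: s = (3 x1^2 + a) / (2 y1)
s = (3*12^2 + 1) / (2*13) mod 29 = 20
x3 = s^2 - 2 x1 mod 29 = 20^2 - 2*12 = 28
y3 = s (x1 - x3) - y1 mod 29 = 20 * (12 - 28) - 13 = 15

2P = (28, 15)


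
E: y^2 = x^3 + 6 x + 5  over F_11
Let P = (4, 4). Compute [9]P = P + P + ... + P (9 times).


k = 9 = 1001_2 (binary, LSB first: 1001)
Double-and-add from P = (4, 4):
  bit 0 = 1: acc = O + (4, 4) = (4, 4)
  bit 1 = 0: acc unchanged = (4, 4)
  bit 2 = 0: acc unchanged = (4, 4)
  bit 3 = 1: acc = (4, 4) + (0, 7) = (0, 4)

9P = (0, 4)


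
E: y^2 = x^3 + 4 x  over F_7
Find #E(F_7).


For each x in F_7, count y with y^2 = x^3 + 4 x + 0 mod 7:
  x = 0: RHS = 0, y in [0]  -> 1 point(s)
  x = 2: RHS = 2, y in [3, 4]  -> 2 point(s)
  x = 3: RHS = 4, y in [2, 5]  -> 2 point(s)
  x = 6: RHS = 2, y in [3, 4]  -> 2 point(s)
Affine points: 7. Add the point at infinity: total = 8.

#E(F_7) = 8


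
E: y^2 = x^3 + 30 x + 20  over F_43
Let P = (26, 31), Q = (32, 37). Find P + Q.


P != Q, so use the chord formula.
s = (y2 - y1) / (x2 - x1) = (6) / (6) mod 43 = 1
x3 = s^2 - x1 - x2 mod 43 = 1^2 - 26 - 32 = 29
y3 = s (x1 - x3) - y1 mod 43 = 1 * (26 - 29) - 31 = 9

P + Q = (29, 9)


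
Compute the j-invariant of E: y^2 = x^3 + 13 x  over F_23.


Delta = -16(4 a^3 + 27 b^2) mod 23 = 14
-1728 * (4 a)^3 = -1728 * (4*13)^3 mod 23 = 19
j = 19 * 14^(-1) mod 23 = 3

j = 3 (mod 23)


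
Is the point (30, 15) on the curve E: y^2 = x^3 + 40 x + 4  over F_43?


Check whether y^2 = x^3 + 40 x + 4 (mod 43) for (x, y) = (30, 15).
LHS: y^2 = 15^2 mod 43 = 10
RHS: x^3 + 40 x + 4 = 30^3 + 40*30 + 4 mod 43 = 39
LHS != RHS

No, not on the curve


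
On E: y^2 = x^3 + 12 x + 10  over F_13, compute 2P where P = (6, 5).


k = 2 = 10_2 (binary, LSB first: 01)
Double-and-add from P = (6, 5):
  bit 0 = 0: acc unchanged = O
  bit 1 = 1: acc = O + (2, 4) = (2, 4)

2P = (2, 4)


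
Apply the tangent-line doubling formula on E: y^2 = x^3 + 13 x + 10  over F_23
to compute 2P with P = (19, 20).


Doubling: s = (3 x1^2 + a) / (2 y1)
s = (3*19^2 + 13) / (2*20) mod 23 = 9
x3 = s^2 - 2 x1 mod 23 = 9^2 - 2*19 = 20
y3 = s (x1 - x3) - y1 mod 23 = 9 * (19 - 20) - 20 = 17

2P = (20, 17)


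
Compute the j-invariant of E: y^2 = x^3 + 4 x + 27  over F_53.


Delta = -16(4 a^3 + 27 b^2) mod 53 = 36
-1728 * (4 a)^3 = -1728 * (4*4)^3 mod 53 = 50
j = 50 * 36^(-1) mod 53 = 22

j = 22 (mod 53)


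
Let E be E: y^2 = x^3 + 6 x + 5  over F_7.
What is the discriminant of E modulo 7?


4 a^3 + 27 b^2 = 4*6^3 + 27*5^2 = 864 + 675 = 1539
Delta = -16 * (1539) = -24624
Delta mod 7 = 2

Delta = 2 (mod 7)


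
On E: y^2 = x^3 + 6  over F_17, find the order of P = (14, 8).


Compute successive multiples of P until we hit O:
  1P = (14, 8)
  2P = (4, 11)
  3P = (3, 4)
  4P = (8, 5)
  5P = (8, 12)
  6P = (3, 13)
  7P = (4, 6)
  8P = (14, 9)
  ... (continuing to 9P)
  9P = O

ord(P) = 9


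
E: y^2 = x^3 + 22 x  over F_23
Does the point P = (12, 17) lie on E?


Check whether y^2 = x^3 + 22 x + 0 (mod 23) for (x, y) = (12, 17).
LHS: y^2 = 17^2 mod 23 = 13
RHS: x^3 + 22 x + 0 = 12^3 + 22*12 + 0 mod 23 = 14
LHS != RHS

No, not on the curve


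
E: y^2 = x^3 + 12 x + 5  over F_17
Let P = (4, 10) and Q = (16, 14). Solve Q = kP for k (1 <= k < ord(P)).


Enumerate multiples of P until we hit Q = (16, 14):
  1P = (4, 10)
  2P = (1, 16)
  3P = (16, 14)
Match found at i = 3.

k = 3


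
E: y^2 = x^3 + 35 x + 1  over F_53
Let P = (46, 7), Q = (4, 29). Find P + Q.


P != Q, so use the chord formula.
s = (y2 - y1) / (x2 - x1) = (22) / (11) mod 53 = 2
x3 = s^2 - x1 - x2 mod 53 = 2^2 - 46 - 4 = 7
y3 = s (x1 - x3) - y1 mod 53 = 2 * (46 - 7) - 7 = 18

P + Q = (7, 18)


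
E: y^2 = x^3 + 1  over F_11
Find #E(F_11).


For each x in F_11, count y with y^2 = x^3 + 0 x + 1 mod 11:
  x = 0: RHS = 1, y in [1, 10]  -> 2 point(s)
  x = 2: RHS = 9, y in [3, 8]  -> 2 point(s)
  x = 5: RHS = 5, y in [4, 7]  -> 2 point(s)
  x = 7: RHS = 3, y in [5, 6]  -> 2 point(s)
  x = 9: RHS = 4, y in [2, 9]  -> 2 point(s)
  x = 10: RHS = 0, y in [0]  -> 1 point(s)
Affine points: 11. Add the point at infinity: total = 12.

#E(F_11) = 12


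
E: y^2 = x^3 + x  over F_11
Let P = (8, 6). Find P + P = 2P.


Doubling: s = (3 x1^2 + a) / (2 y1)
s = (3*8^2 + 1) / (2*6) mod 11 = 6
x3 = s^2 - 2 x1 mod 11 = 6^2 - 2*8 = 9
y3 = s (x1 - x3) - y1 mod 11 = 6 * (8 - 9) - 6 = 10

2P = (9, 10)


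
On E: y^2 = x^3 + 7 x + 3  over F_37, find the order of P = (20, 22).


Compute successive multiples of P until we hit O:
  1P = (20, 22)
  2P = (1, 14)
  3P = (13, 16)
  4P = (7, 5)
  5P = (22, 1)
  6P = (22, 36)
  7P = (7, 32)
  8P = (13, 21)
  ... (continuing to 11P)
  11P = O

ord(P) = 11


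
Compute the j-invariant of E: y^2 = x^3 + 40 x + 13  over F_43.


Delta = -16(4 a^3 + 27 b^2) mod 43 = 14
-1728 * (4 a)^3 = -1728 * (4*40)^3 mod 43 = 21
j = 21 * 14^(-1) mod 43 = 23

j = 23 (mod 43)


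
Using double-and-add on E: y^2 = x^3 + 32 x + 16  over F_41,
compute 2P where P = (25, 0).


k = 2 = 10_2 (binary, LSB first: 01)
Double-and-add from P = (25, 0):
  bit 0 = 0: acc unchanged = O
  bit 1 = 1: acc = O + O = O

2P = O


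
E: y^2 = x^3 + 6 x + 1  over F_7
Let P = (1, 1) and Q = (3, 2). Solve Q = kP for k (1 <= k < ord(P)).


Enumerate multiples of P until we hit Q = (3, 2):
  1P = (1, 1)
  2P = (6, 1)
  3P = (0, 6)
  4P = (3, 2)
Match found at i = 4.

k = 4


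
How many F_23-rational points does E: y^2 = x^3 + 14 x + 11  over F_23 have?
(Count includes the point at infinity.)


For each x in F_23, count y with y^2 = x^3 + 14 x + 11 mod 23:
  x = 1: RHS = 3, y in [7, 16]  -> 2 point(s)
  x = 2: RHS = 1, y in [1, 22]  -> 2 point(s)
  x = 4: RHS = 16, y in [4, 19]  -> 2 point(s)
  x = 6: RHS = 12, y in [9, 14]  -> 2 point(s)
  x = 10: RHS = 1, y in [1, 22]  -> 2 point(s)
  x = 11: RHS = 1, y in [1, 22]  -> 2 point(s)
  x = 15: RHS = 8, y in [10, 13]  -> 2 point(s)
  x = 18: RHS = 0, y in [0]  -> 1 point(s)
  x = 19: RHS = 6, y in [11, 12]  -> 2 point(s)
Affine points: 17. Add the point at infinity: total = 18.

#E(F_23) = 18


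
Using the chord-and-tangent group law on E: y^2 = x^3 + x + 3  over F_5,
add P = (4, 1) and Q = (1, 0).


P != Q, so use the chord formula.
s = (y2 - y1) / (x2 - x1) = (4) / (2) mod 5 = 2
x3 = s^2 - x1 - x2 mod 5 = 2^2 - 4 - 1 = 4
y3 = s (x1 - x3) - y1 mod 5 = 2 * (4 - 4) - 1 = 4

P + Q = (4, 4)


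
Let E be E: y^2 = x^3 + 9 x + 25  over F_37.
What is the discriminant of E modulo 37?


4 a^3 + 27 b^2 = 4*9^3 + 27*25^2 = 2916 + 16875 = 19791
Delta = -16 * (19791) = -316656
Delta mod 37 = 27

Delta = 27 (mod 37)


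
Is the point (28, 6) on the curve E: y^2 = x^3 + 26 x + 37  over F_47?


Check whether y^2 = x^3 + 26 x + 37 (mod 47) for (x, y) = (28, 6).
LHS: y^2 = 6^2 mod 47 = 36
RHS: x^3 + 26 x + 37 = 28^3 + 26*28 + 37 mod 47 = 16
LHS != RHS

No, not on the curve


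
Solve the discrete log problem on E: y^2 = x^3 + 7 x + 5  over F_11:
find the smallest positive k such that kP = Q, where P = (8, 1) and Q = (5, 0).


Enumerate multiples of P until we hit Q = (5, 0):
  1P = (8, 1)
  2P = (9, 4)
  3P = (3, 3)
  4P = (5, 0)
Match found at i = 4.

k = 4


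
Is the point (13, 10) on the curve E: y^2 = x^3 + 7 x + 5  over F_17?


Check whether y^2 = x^3 + 7 x + 5 (mod 17) for (x, y) = (13, 10).
LHS: y^2 = 10^2 mod 17 = 15
RHS: x^3 + 7 x + 5 = 13^3 + 7*13 + 5 mod 17 = 15
LHS = RHS

Yes, on the curve


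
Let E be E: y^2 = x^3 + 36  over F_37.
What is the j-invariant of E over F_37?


Delta = -16(4 a^3 + 27 b^2) mod 37 = 12
-1728 * (4 a)^3 = -1728 * (4*0)^3 mod 37 = 0
j = 0 * 12^(-1) mod 37 = 0

j = 0 (mod 37)


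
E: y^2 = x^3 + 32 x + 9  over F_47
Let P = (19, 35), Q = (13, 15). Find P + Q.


P != Q, so use the chord formula.
s = (y2 - y1) / (x2 - x1) = (27) / (41) mod 47 = 19
x3 = s^2 - x1 - x2 mod 47 = 19^2 - 19 - 13 = 0
y3 = s (x1 - x3) - y1 mod 47 = 19 * (19 - 0) - 35 = 44

P + Q = (0, 44)


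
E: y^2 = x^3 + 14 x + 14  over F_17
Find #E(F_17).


For each x in F_17, count y with y^2 = x^3 + 14 x + 14 mod 17:
  x = 2: RHS = 16, y in [4, 13]  -> 2 point(s)
  x = 3: RHS = 15, y in [7, 10]  -> 2 point(s)
  x = 4: RHS = 15, y in [7, 10]  -> 2 point(s)
  x = 6: RHS = 8, y in [5, 12]  -> 2 point(s)
  x = 7: RHS = 13, y in [8, 9]  -> 2 point(s)
  x = 8: RHS = 9, y in [3, 14]  -> 2 point(s)
  x = 9: RHS = 2, y in [6, 11]  -> 2 point(s)
  x = 10: RHS = 15, y in [7, 10]  -> 2 point(s)
  x = 13: RHS = 13, y in [8, 9]  -> 2 point(s)
  x = 14: RHS = 13, y in [8, 9]  -> 2 point(s)
  x = 16: RHS = 16, y in [4, 13]  -> 2 point(s)
Affine points: 22. Add the point at infinity: total = 23.

#E(F_17) = 23


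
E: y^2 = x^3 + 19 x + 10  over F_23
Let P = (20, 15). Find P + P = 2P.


Doubling: s = (3 x1^2 + a) / (2 y1)
s = (3*20^2 + 19) / (2*15) mod 23 = 0
x3 = s^2 - 2 x1 mod 23 = 0^2 - 2*20 = 6
y3 = s (x1 - x3) - y1 mod 23 = 0 * (20 - 6) - 15 = 8

2P = (6, 8)


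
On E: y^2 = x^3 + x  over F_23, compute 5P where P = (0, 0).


k = 5 = 101_2 (binary, LSB first: 101)
Double-and-add from P = (0, 0):
  bit 0 = 1: acc = O + (0, 0) = (0, 0)
  bit 1 = 0: acc unchanged = (0, 0)
  bit 2 = 1: acc = (0, 0) + O = (0, 0)

5P = (0, 0)


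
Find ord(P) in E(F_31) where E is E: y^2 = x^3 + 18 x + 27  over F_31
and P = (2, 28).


Compute successive multiples of P until we hit O:
  1P = (2, 28)
  2P = (21, 5)
  3P = (5, 5)
  4P = (7, 0)
  5P = (5, 26)
  6P = (21, 26)
  7P = (2, 3)
  8P = O

ord(P) = 8


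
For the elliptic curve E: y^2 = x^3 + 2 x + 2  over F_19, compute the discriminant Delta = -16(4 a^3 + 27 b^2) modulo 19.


4 a^3 + 27 b^2 = 4*2^3 + 27*2^2 = 32 + 108 = 140
Delta = -16 * (140) = -2240
Delta mod 19 = 2

Delta = 2 (mod 19)


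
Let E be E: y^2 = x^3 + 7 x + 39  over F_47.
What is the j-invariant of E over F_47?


Delta = -16(4 a^3 + 27 b^2) mod 47 = 32
-1728 * (4 a)^3 = -1728 * (4*7)^3 mod 47 = 33
j = 33 * 32^(-1) mod 47 = 26

j = 26 (mod 47)


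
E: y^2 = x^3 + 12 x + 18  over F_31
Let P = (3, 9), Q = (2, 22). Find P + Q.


P != Q, so use the chord formula.
s = (y2 - y1) / (x2 - x1) = (13) / (30) mod 31 = 18
x3 = s^2 - x1 - x2 mod 31 = 18^2 - 3 - 2 = 9
y3 = s (x1 - x3) - y1 mod 31 = 18 * (3 - 9) - 9 = 7

P + Q = (9, 7)


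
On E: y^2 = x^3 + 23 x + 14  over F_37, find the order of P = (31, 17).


Compute successive multiples of P until we hit O:
  1P = (31, 17)
  2P = (3, 6)
  3P = (15, 21)
  4P = (35, 21)
  5P = (9, 5)
  6P = (8, 9)
  7P = (24, 16)
  8P = (16, 1)
  ... (continuing to 46P)
  46P = O

ord(P) = 46


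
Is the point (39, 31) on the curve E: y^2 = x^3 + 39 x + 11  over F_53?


Check whether y^2 = x^3 + 39 x + 11 (mod 53) for (x, y) = (39, 31).
LHS: y^2 = 31^2 mod 53 = 7
RHS: x^3 + 39 x + 11 = 39^3 + 39*39 + 11 mod 53 = 7
LHS = RHS

Yes, on the curve


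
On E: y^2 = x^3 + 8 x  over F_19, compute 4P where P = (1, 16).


k = 4 = 100_2 (binary, LSB first: 001)
Double-and-add from P = (1, 16):
  bit 0 = 0: acc unchanged = O
  bit 1 = 0: acc unchanged = O
  bit 2 = 1: acc = O + (16, 14) = (16, 14)

4P = (16, 14)


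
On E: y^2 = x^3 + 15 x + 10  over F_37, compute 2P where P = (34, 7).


Doubling: s = (3 x1^2 + a) / (2 y1)
s = (3*34^2 + 15) / (2*7) mod 37 = 3
x3 = s^2 - 2 x1 mod 37 = 3^2 - 2*34 = 15
y3 = s (x1 - x3) - y1 mod 37 = 3 * (34 - 15) - 7 = 13

2P = (15, 13)


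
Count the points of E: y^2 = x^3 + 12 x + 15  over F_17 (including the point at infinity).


For each x in F_17, count y with y^2 = x^3 + 12 x + 15 mod 17:
  x = 0: RHS = 15, y in [7, 10]  -> 2 point(s)
  x = 2: RHS = 13, y in [8, 9]  -> 2 point(s)
  x = 4: RHS = 8, y in [5, 12]  -> 2 point(s)
  x = 5: RHS = 13, y in [8, 9]  -> 2 point(s)
  x = 7: RHS = 0, y in [0]  -> 1 point(s)
  x = 9: RHS = 2, y in [6, 11]  -> 2 point(s)
  x = 10: RHS = 13, y in [8, 9]  -> 2 point(s)
  x = 11: RHS = 16, y in [4, 13]  -> 2 point(s)
  x = 12: RHS = 0, y in [0]  -> 1 point(s)
  x = 15: RHS = 0, y in [0]  -> 1 point(s)
  x = 16: RHS = 2, y in [6, 11]  -> 2 point(s)
Affine points: 19. Add the point at infinity: total = 20.

#E(F_17) = 20


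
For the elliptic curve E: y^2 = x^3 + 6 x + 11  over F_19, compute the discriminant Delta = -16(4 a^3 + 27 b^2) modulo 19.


4 a^3 + 27 b^2 = 4*6^3 + 27*11^2 = 864 + 3267 = 4131
Delta = -16 * (4131) = -66096
Delta mod 19 = 5

Delta = 5 (mod 19)


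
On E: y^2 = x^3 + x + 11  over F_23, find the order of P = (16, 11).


Compute successive multiples of P until we hit O:
  1P = (16, 11)
  2P = (22, 3)
  3P = (20, 2)
  4P = (5, 16)
  5P = (10, 3)
  6P = (9, 6)
  7P = (14, 20)
  8P = (19, 14)
  ... (continuing to 33P)
  33P = O

ord(P) = 33


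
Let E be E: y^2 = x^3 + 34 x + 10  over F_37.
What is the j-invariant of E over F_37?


Delta = -16(4 a^3 + 27 b^2) mod 37 = 5
-1728 * (4 a)^3 = -1728 * (4*34)^3 mod 37 = 10
j = 10 * 5^(-1) mod 37 = 2

j = 2 (mod 37)


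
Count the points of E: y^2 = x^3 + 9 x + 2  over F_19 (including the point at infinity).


For each x in F_19, count y with y^2 = x^3 + 9 x + 2 mod 19:
  x = 2: RHS = 9, y in [3, 16]  -> 2 point(s)
  x = 4: RHS = 7, y in [8, 11]  -> 2 point(s)
  x = 5: RHS = 1, y in [1, 18]  -> 2 point(s)
  x = 6: RHS = 6, y in [5, 14]  -> 2 point(s)
  x = 7: RHS = 9, y in [3, 16]  -> 2 point(s)
  x = 8: RHS = 16, y in [4, 15]  -> 2 point(s)
  x = 10: RHS = 9, y in [3, 16]  -> 2 point(s)
  x = 11: RHS = 7, y in [8, 11]  -> 2 point(s)
  x = 13: RHS = 17, y in [6, 13]  -> 2 point(s)
  x = 15: RHS = 16, y in [4, 15]  -> 2 point(s)
  x = 16: RHS = 5, y in [9, 10]  -> 2 point(s)
  x = 18: RHS = 11, y in [7, 12]  -> 2 point(s)
Affine points: 24. Add the point at infinity: total = 25.

#E(F_19) = 25


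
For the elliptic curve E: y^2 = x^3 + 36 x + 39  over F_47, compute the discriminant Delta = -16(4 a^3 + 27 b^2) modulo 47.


4 a^3 + 27 b^2 = 4*36^3 + 27*39^2 = 186624 + 41067 = 227691
Delta = -16 * (227691) = -3643056
Delta mod 47 = 8

Delta = 8 (mod 47)


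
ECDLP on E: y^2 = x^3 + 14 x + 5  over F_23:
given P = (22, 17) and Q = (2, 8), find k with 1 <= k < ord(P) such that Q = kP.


Enumerate multiples of P until we hit Q = (2, 8):
  1P = (22, 17)
  2P = (8, 13)
  3P = (2, 15)
  4P = (2, 8)
Match found at i = 4.

k = 4


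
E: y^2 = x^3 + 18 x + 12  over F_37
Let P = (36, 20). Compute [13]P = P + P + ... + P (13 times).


k = 13 = 1101_2 (binary, LSB first: 1011)
Double-and-add from P = (36, 20):
  bit 0 = 1: acc = O + (36, 20) = (36, 20)
  bit 1 = 0: acc unchanged = (36, 20)
  bit 2 = 1: acc = (36, 20) + (0, 7) = (22, 20)
  bit 3 = 1: acc = (22, 20) + (16, 20) = (36, 17)

13P = (36, 17)


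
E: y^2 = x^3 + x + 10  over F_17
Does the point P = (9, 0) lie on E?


Check whether y^2 = x^3 + 1 x + 10 (mod 17) for (x, y) = (9, 0).
LHS: y^2 = 0^2 mod 17 = 0
RHS: x^3 + 1 x + 10 = 9^3 + 1*9 + 10 mod 17 = 0
LHS = RHS

Yes, on the curve


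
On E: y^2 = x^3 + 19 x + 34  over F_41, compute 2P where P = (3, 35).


Doubling: s = (3 x1^2 + a) / (2 y1)
s = (3*3^2 + 19) / (2*35) mod 41 = 3
x3 = s^2 - 2 x1 mod 41 = 3^2 - 2*3 = 3
y3 = s (x1 - x3) - y1 mod 41 = 3 * (3 - 3) - 35 = 6

2P = (3, 6)


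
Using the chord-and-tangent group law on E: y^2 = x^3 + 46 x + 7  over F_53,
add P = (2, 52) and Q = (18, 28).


P != Q, so use the chord formula.
s = (y2 - y1) / (x2 - x1) = (29) / (16) mod 53 = 25
x3 = s^2 - x1 - x2 mod 53 = 25^2 - 2 - 18 = 22
y3 = s (x1 - x3) - y1 mod 53 = 25 * (2 - 22) - 52 = 31

P + Q = (22, 31)


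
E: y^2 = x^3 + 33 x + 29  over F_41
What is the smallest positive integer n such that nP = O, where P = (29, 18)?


Compute successive multiples of P until we hit O:
  1P = (29, 18)
  2P = (22, 28)
  3P = (23, 32)
  4P = (40, 35)
  5P = (12, 12)
  6P = (18, 10)
  7P = (3, 27)
  8P = (11, 1)
  ... (continuing to 49P)
  49P = O

ord(P) = 49


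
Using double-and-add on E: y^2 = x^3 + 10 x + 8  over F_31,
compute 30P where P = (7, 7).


k = 30 = 11110_2 (binary, LSB first: 01111)
Double-and-add from P = (7, 7):
  bit 0 = 0: acc unchanged = O
  bit 1 = 1: acc = O + (5, 11) = (5, 11)
  bit 2 = 1: acc = (5, 11) + (26, 22) = (4, 22)
  bit 3 = 1: acc = (4, 22) + (19, 19) = (13, 17)
  bit 4 = 1: acc = (13, 17) + (0, 16) = (7, 24)

30P = (7, 24)


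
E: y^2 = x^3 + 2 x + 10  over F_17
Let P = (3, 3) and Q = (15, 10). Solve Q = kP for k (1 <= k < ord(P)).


Enumerate multiples of P until we hit Q = (15, 10):
  1P = (3, 3)
  2P = (15, 7)
  3P = (1, 9)
  4P = (5, 3)
  5P = (9, 14)
  6P = (6, 0)
  7P = (9, 3)
  8P = (5, 14)
  9P = (1, 8)
  10P = (15, 10)
Match found at i = 10.

k = 10


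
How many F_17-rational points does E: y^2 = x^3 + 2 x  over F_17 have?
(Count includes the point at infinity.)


For each x in F_17, count y with y^2 = x^3 + 2 x + 0 mod 17:
  x = 0: RHS = 0, y in [0]  -> 1 point(s)
  x = 3: RHS = 16, y in [4, 13]  -> 2 point(s)
  x = 4: RHS = 4, y in [2, 15]  -> 2 point(s)
  x = 5: RHS = 16, y in [4, 13]  -> 2 point(s)
  x = 7: RHS = 0, y in [0]  -> 1 point(s)
  x = 8: RHS = 1, y in [1, 16]  -> 2 point(s)
  x = 9: RHS = 16, y in [4, 13]  -> 2 point(s)
  x = 10: RHS = 0, y in [0]  -> 1 point(s)
  x = 12: RHS = 1, y in [1, 16]  -> 2 point(s)
  x = 13: RHS = 13, y in [8, 9]  -> 2 point(s)
  x = 14: RHS = 1, y in [1, 16]  -> 2 point(s)
Affine points: 19. Add the point at infinity: total = 20.

#E(F_17) = 20


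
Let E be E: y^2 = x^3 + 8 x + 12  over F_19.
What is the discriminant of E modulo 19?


4 a^3 + 27 b^2 = 4*8^3 + 27*12^2 = 2048 + 3888 = 5936
Delta = -16 * (5936) = -94976
Delta mod 19 = 5

Delta = 5 (mod 19)


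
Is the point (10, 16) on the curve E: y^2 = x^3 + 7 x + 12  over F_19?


Check whether y^2 = x^3 + 7 x + 12 (mod 19) for (x, y) = (10, 16).
LHS: y^2 = 16^2 mod 19 = 9
RHS: x^3 + 7 x + 12 = 10^3 + 7*10 + 12 mod 19 = 18
LHS != RHS

No, not on the curve


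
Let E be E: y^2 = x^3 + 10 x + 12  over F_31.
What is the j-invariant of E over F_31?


Delta = -16(4 a^3 + 27 b^2) mod 31 = 24
-1728 * (4 a)^3 = -1728 * (4*10)^3 mod 31 = 4
j = 4 * 24^(-1) mod 31 = 26

j = 26 (mod 31)


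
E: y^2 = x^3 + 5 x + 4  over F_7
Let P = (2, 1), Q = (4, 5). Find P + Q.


P != Q, so use the chord formula.
s = (y2 - y1) / (x2 - x1) = (4) / (2) mod 7 = 2
x3 = s^2 - x1 - x2 mod 7 = 2^2 - 2 - 4 = 5
y3 = s (x1 - x3) - y1 mod 7 = 2 * (2 - 5) - 1 = 0

P + Q = (5, 0)


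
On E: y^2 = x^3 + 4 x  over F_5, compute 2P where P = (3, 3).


Doubling: s = (3 x1^2 + a) / (2 y1)
s = (3*3^2 + 4) / (2*3) mod 5 = 1
x3 = s^2 - 2 x1 mod 5 = 1^2 - 2*3 = 0
y3 = s (x1 - x3) - y1 mod 5 = 1 * (3 - 0) - 3 = 0

2P = (0, 0)


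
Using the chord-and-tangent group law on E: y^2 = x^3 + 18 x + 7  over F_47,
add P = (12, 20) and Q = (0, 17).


P != Q, so use the chord formula.
s = (y2 - y1) / (x2 - x1) = (44) / (35) mod 47 = 12
x3 = s^2 - x1 - x2 mod 47 = 12^2 - 12 - 0 = 38
y3 = s (x1 - x3) - y1 mod 47 = 12 * (12 - 38) - 20 = 44

P + Q = (38, 44)


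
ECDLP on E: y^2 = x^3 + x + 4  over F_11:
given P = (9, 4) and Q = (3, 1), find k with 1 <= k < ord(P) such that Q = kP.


Enumerate multiples of P until we hit Q = (3, 1):
  1P = (9, 4)
  2P = (2, 6)
  3P = (3, 10)
  4P = (0, 9)
  5P = (0, 2)
  6P = (3, 1)
Match found at i = 6.

k = 6


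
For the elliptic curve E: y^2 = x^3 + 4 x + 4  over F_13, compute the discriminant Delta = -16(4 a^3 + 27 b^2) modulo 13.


4 a^3 + 27 b^2 = 4*4^3 + 27*4^2 = 256 + 432 = 688
Delta = -16 * (688) = -11008
Delta mod 13 = 3

Delta = 3 (mod 13)


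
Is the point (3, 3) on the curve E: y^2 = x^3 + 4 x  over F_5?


Check whether y^2 = x^3 + 4 x + 0 (mod 5) for (x, y) = (3, 3).
LHS: y^2 = 3^2 mod 5 = 4
RHS: x^3 + 4 x + 0 = 3^3 + 4*3 + 0 mod 5 = 4
LHS = RHS

Yes, on the curve


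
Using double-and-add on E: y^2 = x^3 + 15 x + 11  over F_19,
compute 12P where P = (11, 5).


k = 12 = 1100_2 (binary, LSB first: 0011)
Double-and-add from P = (11, 5):
  bit 0 = 0: acc unchanged = O
  bit 1 = 0: acc unchanged = O
  bit 2 = 1: acc = O + (0, 7) = (0, 7)
  bit 3 = 1: acc = (0, 7) + (9, 1) = (2, 7)

12P = (2, 7)


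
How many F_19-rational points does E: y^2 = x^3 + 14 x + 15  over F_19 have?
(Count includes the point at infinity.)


For each x in F_19, count y with y^2 = x^3 + 14 x + 15 mod 19:
  x = 1: RHS = 11, y in [7, 12]  -> 2 point(s)
  x = 5: RHS = 1, y in [1, 18]  -> 2 point(s)
  x = 6: RHS = 11, y in [7, 12]  -> 2 point(s)
  x = 7: RHS = 0, y in [0]  -> 1 point(s)
  x = 12: RHS = 11, y in [7, 12]  -> 2 point(s)
  x = 13: RHS = 0, y in [0]  -> 1 point(s)
  x = 15: RHS = 9, y in [3, 16]  -> 2 point(s)
  x = 17: RHS = 17, y in [6, 13]  -> 2 point(s)
  x = 18: RHS = 0, y in [0]  -> 1 point(s)
Affine points: 15. Add the point at infinity: total = 16.

#E(F_19) = 16


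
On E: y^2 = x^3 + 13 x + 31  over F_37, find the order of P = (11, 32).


Compute successive multiples of P until we hit O:
  1P = (11, 32)
  2P = (5, 31)
  3P = (20, 22)
  4P = (15, 30)
  5P = (2, 19)
  6P = (27, 23)
  7P = (9, 27)
  8P = (14, 16)
  ... (continuing to 46P)
  46P = O

ord(P) = 46


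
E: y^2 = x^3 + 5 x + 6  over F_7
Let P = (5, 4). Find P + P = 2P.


Doubling: s = (3 x1^2 + a) / (2 y1)
s = (3*5^2 + 5) / (2*4) mod 7 = 3
x3 = s^2 - 2 x1 mod 7 = 3^2 - 2*5 = 6
y3 = s (x1 - x3) - y1 mod 7 = 3 * (5 - 6) - 4 = 0

2P = (6, 0)


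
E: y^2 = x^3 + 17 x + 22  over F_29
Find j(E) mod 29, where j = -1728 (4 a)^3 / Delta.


Delta = -16(4 a^3 + 27 b^2) mod 29 = 17
-1728 * (4 a)^3 = -1728 * (4*17)^3 mod 29 = 23
j = 23 * 17^(-1) mod 29 = 15

j = 15 (mod 29)


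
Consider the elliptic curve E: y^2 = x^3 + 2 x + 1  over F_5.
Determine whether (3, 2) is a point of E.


Check whether y^2 = x^3 + 2 x + 1 (mod 5) for (x, y) = (3, 2).
LHS: y^2 = 2^2 mod 5 = 4
RHS: x^3 + 2 x + 1 = 3^3 + 2*3 + 1 mod 5 = 4
LHS = RHS

Yes, on the curve


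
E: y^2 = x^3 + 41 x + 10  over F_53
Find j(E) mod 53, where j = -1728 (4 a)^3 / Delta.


Delta = -16(4 a^3 + 27 b^2) mod 53 = 29
-1728 * (4 a)^3 = -1728 * (4*41)^3 mod 53 = 28
j = 28 * 29^(-1) mod 53 = 43

j = 43 (mod 53)


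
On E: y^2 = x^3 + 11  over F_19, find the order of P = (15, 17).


Compute successive multiples of P until we hit O:
  1P = (15, 17)
  2P = (0, 12)
  3P = (2, 0)
  4P = (0, 7)
  5P = (15, 2)
  6P = O

ord(P) = 6


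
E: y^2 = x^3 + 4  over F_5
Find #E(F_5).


For each x in F_5, count y with y^2 = x^3 + 0 x + 4 mod 5:
  x = 0: RHS = 4, y in [2, 3]  -> 2 point(s)
  x = 1: RHS = 0, y in [0]  -> 1 point(s)
  x = 3: RHS = 1, y in [1, 4]  -> 2 point(s)
Affine points: 5. Add the point at infinity: total = 6.

#E(F_5) = 6


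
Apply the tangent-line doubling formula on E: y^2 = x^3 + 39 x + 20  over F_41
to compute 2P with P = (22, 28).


Doubling: s = (3 x1^2 + a) / (2 y1)
s = (3*22^2 + 39) / (2*28) mod 41 = 1
x3 = s^2 - 2 x1 mod 41 = 1^2 - 2*22 = 39
y3 = s (x1 - x3) - y1 mod 41 = 1 * (22 - 39) - 28 = 37

2P = (39, 37)


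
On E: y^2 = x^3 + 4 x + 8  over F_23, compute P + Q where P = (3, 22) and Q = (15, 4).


P != Q, so use the chord formula.
s = (y2 - y1) / (x2 - x1) = (5) / (12) mod 23 = 10
x3 = s^2 - x1 - x2 mod 23 = 10^2 - 3 - 15 = 13
y3 = s (x1 - x3) - y1 mod 23 = 10 * (3 - 13) - 22 = 16

P + Q = (13, 16)


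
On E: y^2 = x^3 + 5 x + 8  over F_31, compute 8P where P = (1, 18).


k = 8 = 1000_2 (binary, LSB first: 0001)
Double-and-add from P = (1, 18):
  bit 0 = 0: acc unchanged = O
  bit 1 = 0: acc unchanged = O
  bit 2 = 0: acc unchanged = O
  bit 3 = 1: acc = O + (14, 30) = (14, 30)

8P = (14, 30)


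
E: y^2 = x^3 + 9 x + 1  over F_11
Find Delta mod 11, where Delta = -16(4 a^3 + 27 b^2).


4 a^3 + 27 b^2 = 4*9^3 + 27*1^2 = 2916 + 27 = 2943
Delta = -16 * (2943) = -47088
Delta mod 11 = 3

Delta = 3 (mod 11)


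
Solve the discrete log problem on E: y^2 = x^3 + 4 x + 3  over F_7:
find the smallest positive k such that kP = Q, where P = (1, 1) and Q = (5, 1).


Enumerate multiples of P until we hit Q = (5, 1):
  1P = (1, 1)
  2P = (5, 6)
  3P = (3, 0)
  4P = (5, 1)
Match found at i = 4.

k = 4


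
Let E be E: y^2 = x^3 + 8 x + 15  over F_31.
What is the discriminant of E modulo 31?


4 a^3 + 27 b^2 = 4*8^3 + 27*15^2 = 2048 + 6075 = 8123
Delta = -16 * (8123) = -129968
Delta mod 31 = 15

Delta = 15 (mod 31)


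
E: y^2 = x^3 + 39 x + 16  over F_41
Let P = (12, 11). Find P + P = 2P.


Doubling: s = (3 x1^2 + a) / (2 y1)
s = (3*12^2 + 39) / (2*11) mod 41 = 27
x3 = s^2 - 2 x1 mod 41 = 27^2 - 2*12 = 8
y3 = s (x1 - x3) - y1 mod 41 = 27 * (12 - 8) - 11 = 15

2P = (8, 15)


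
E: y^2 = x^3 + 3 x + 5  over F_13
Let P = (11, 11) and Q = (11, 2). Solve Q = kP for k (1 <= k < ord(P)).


Enumerate multiples of P until we hit Q = (11, 2):
  1P = (11, 11)
  2P = (1, 10)
  3P = (4, 4)
  4P = (12, 1)
  5P = (12, 12)
  6P = (4, 9)
  7P = (1, 3)
  8P = (11, 2)
Match found at i = 8.

k = 8


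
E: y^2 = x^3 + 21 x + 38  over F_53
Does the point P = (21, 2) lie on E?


Check whether y^2 = x^3 + 21 x + 38 (mod 53) for (x, y) = (21, 2).
LHS: y^2 = 2^2 mod 53 = 4
RHS: x^3 + 21 x + 38 = 21^3 + 21*21 + 38 mod 53 = 41
LHS != RHS

No, not on the curve


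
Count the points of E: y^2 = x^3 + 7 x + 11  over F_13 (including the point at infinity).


For each x in F_13, count y with y^2 = x^3 + 7 x + 11 mod 13:
  x = 4: RHS = 12, y in [5, 8]  -> 2 point(s)
  x = 6: RHS = 9, y in [3, 10]  -> 2 point(s)
  x = 7: RHS = 0, y in [0]  -> 1 point(s)
  x = 9: RHS = 10, y in [6, 7]  -> 2 point(s)
  x = 12: RHS = 3, y in [4, 9]  -> 2 point(s)
Affine points: 9. Add the point at infinity: total = 10.

#E(F_13) = 10


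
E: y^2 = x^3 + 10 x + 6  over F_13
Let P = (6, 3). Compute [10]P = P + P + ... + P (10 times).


k = 10 = 1010_2 (binary, LSB first: 0101)
Double-and-add from P = (6, 3):
  bit 0 = 0: acc unchanged = O
  bit 1 = 1: acc = O + (5, 8) = (5, 8)
  bit 2 = 0: acc unchanged = (5, 8)
  bit 3 = 1: acc = (5, 8) + (11, 11) = (7, 4)

10P = (7, 4)


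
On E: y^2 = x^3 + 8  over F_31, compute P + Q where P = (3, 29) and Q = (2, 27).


P != Q, so use the chord formula.
s = (y2 - y1) / (x2 - x1) = (29) / (30) mod 31 = 2
x3 = s^2 - x1 - x2 mod 31 = 2^2 - 3 - 2 = 30
y3 = s (x1 - x3) - y1 mod 31 = 2 * (3 - 30) - 29 = 10

P + Q = (30, 10)


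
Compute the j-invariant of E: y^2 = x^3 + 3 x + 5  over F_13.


Delta = -16(4 a^3 + 27 b^2) mod 13 = 4
-1728 * (4 a)^3 = -1728 * (4*3)^3 mod 13 = 12
j = 12 * 4^(-1) mod 13 = 3

j = 3 (mod 13)


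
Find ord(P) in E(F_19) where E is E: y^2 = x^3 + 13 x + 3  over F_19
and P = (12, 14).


Compute successive multiples of P until we hit O:
  1P = (12, 14)
  2P = (4, 10)
  3P = (8, 7)
  4P = (8, 12)
  5P = (4, 9)
  6P = (12, 5)
  7P = O

ord(P) = 7


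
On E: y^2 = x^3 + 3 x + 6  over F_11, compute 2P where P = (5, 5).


Doubling: s = (3 x1^2 + a) / (2 y1)
s = (3*5^2 + 3) / (2*5) mod 11 = 10
x3 = s^2 - 2 x1 mod 11 = 10^2 - 2*5 = 2
y3 = s (x1 - x3) - y1 mod 11 = 10 * (5 - 2) - 5 = 3

2P = (2, 3)


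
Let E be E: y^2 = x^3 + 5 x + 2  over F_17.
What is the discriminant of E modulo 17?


4 a^3 + 27 b^2 = 4*5^3 + 27*2^2 = 500 + 108 = 608
Delta = -16 * (608) = -9728
Delta mod 17 = 13

Delta = 13 (mod 17)


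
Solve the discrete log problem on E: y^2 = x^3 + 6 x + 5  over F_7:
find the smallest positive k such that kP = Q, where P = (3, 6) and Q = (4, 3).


Enumerate multiples of P until we hit Q = (4, 3):
  1P = (3, 6)
  2P = (2, 2)
  3P = (4, 4)
  4P = (4, 3)
Match found at i = 4.

k = 4


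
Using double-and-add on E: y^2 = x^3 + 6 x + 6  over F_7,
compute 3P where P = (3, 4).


k = 3 = 11_2 (binary, LSB first: 11)
Double-and-add from P = (3, 4):
  bit 0 = 1: acc = O + (3, 4) = (3, 4)
  bit 1 = 1: acc = (3, 4) + (5, 0) = (3, 3)

3P = (3, 3)


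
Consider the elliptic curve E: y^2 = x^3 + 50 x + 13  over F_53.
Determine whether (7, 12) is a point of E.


Check whether y^2 = x^3 + 50 x + 13 (mod 53) for (x, y) = (7, 12).
LHS: y^2 = 12^2 mod 53 = 38
RHS: x^3 + 50 x + 13 = 7^3 + 50*7 + 13 mod 53 = 17
LHS != RHS

No, not on the curve


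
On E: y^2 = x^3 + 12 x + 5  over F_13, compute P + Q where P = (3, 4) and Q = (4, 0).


P != Q, so use the chord formula.
s = (y2 - y1) / (x2 - x1) = (9) / (1) mod 13 = 9
x3 = s^2 - x1 - x2 mod 13 = 9^2 - 3 - 4 = 9
y3 = s (x1 - x3) - y1 mod 13 = 9 * (3 - 9) - 4 = 7

P + Q = (9, 7)


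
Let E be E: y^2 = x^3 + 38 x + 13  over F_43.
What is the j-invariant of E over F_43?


Delta = -16(4 a^3 + 27 b^2) mod 43 = 8
-1728 * (4 a)^3 = -1728 * (4*38)^3 mod 43 = 16
j = 16 * 8^(-1) mod 43 = 2

j = 2 (mod 43)


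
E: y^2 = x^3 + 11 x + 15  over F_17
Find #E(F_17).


For each x in F_17, count y with y^2 = x^3 + 11 x + 15 mod 17:
  x = 0: RHS = 15, y in [7, 10]  -> 2 point(s)
  x = 4: RHS = 4, y in [2, 15]  -> 2 point(s)
  x = 5: RHS = 8, y in [5, 12]  -> 2 point(s)
  x = 6: RHS = 8, y in [5, 12]  -> 2 point(s)
  x = 13: RHS = 9, y in [3, 14]  -> 2 point(s)
  x = 15: RHS = 2, y in [6, 11]  -> 2 point(s)
Affine points: 12. Add the point at infinity: total = 13.

#E(F_17) = 13


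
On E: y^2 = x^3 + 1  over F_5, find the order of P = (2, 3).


Compute successive multiples of P until we hit O:
  1P = (2, 3)
  2P = (0, 1)
  3P = (4, 0)
  4P = (0, 4)
  5P = (2, 2)
  6P = O

ord(P) = 6


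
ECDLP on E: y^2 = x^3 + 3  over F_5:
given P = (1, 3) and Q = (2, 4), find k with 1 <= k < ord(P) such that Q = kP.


Enumerate multiples of P until we hit Q = (2, 4):
  1P = (1, 3)
  2P = (2, 4)
Match found at i = 2.

k = 2


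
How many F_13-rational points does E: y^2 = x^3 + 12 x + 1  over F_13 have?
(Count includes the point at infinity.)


For each x in F_13, count y with y^2 = x^3 + 12 x + 1 mod 13:
  x = 0: RHS = 1, y in [1, 12]  -> 2 point(s)
  x = 1: RHS = 1, y in [1, 12]  -> 2 point(s)
  x = 3: RHS = 12, y in [5, 8]  -> 2 point(s)
  x = 4: RHS = 9, y in [3, 10]  -> 2 point(s)
  x = 5: RHS = 4, y in [2, 11]  -> 2 point(s)
  x = 6: RHS = 3, y in [4, 9]  -> 2 point(s)
  x = 7: RHS = 12, y in [5, 8]  -> 2 point(s)
  x = 10: RHS = 3, y in [4, 9]  -> 2 point(s)
  x = 12: RHS = 1, y in [1, 12]  -> 2 point(s)
Affine points: 18. Add the point at infinity: total = 19.

#E(F_13) = 19
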